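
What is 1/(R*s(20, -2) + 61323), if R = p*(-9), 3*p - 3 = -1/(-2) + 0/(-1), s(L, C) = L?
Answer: 1/61113 ≈ 1.6363e-5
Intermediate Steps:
p = 7/6 (p = 1 + (-1/(-2) + 0/(-1))/3 = 1 + (-1*(-1/2) + 0*(-1))/3 = 1 + (1/2 + 0)/3 = 1 + (1/3)*(1/2) = 1 + 1/6 = 7/6 ≈ 1.1667)
R = -21/2 (R = (7/6)*(-9) = -21/2 ≈ -10.500)
1/(R*s(20, -2) + 61323) = 1/(-21/2*20 + 61323) = 1/(-210 + 61323) = 1/61113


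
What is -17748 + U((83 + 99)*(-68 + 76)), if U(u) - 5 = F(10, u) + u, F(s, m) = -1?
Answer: -16288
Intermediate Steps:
U(u) = 4 + u (U(u) = 5 + (-1 + u) = 4 + u)
-17748 + U((83 + 99)*(-68 + 76)) = -17748 + (4 + (83 + 99)*(-68 + 76)) = -17748 + (4 + 182*8) = -17748 + (4 + 1456) = -17748 + 1460 = -16288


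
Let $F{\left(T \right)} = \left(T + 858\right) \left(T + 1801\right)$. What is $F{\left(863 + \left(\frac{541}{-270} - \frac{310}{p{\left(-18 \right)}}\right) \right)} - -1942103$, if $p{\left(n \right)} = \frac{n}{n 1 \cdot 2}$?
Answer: $\frac{305177578831}{72900} \approx 4.1862 \cdot 10^{6}$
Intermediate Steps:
$p{\left(n \right)} = \frac{1}{2}$ ($p{\left(n \right)} = \frac{n}{n 2} = \frac{n}{2 n} = n \frac{1}{2 n} = \frac{1}{2}$)
$F{\left(T \right)} = \left(858 + T\right) \left(1801 + T\right)$
$F{\left(863 + \left(\frac{541}{-270} - \frac{310}{p{\left(-18 \right)}}\right) \right)} - -1942103 = \left(1545258 + \left(863 + \left(\frac{541}{-270} - 310 \frac{1}{\frac{1}{2}}\right)\right)^{2} + 2659 \left(863 + \left(\frac{541}{-270} - 310 \frac{1}{\frac{1}{2}}\right)\right)\right) - -1942103 = \left(1545258 + \left(863 + \left(541 \left(- \frac{1}{270}\right) - 620\right)\right)^{2} + 2659 \left(863 + \left(541 \left(- \frac{1}{270}\right) - 620\right)\right)\right) + 1942103 = \left(1545258 + \left(863 - \frac{167941}{270}\right)^{2} + 2659 \left(863 - \frac{167941}{270}\right)\right) + 1942103 = \left(1545258 + \left(\frac{65069}{270}\right)^{2} + 2659 \cdot \frac{65069}{270}\right) + 1942103 = \left(1545258 + \frac{4233974761}{72900} + \frac{173018471}{270}\right) + 1942103 = \frac{163598270131}{72900} + 1942103 = \frac{305177578831}{72900}$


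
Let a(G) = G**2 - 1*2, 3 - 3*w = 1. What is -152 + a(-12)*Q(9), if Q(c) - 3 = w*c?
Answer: 1126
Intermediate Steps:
w = 2/3 (w = 1 - 1/3*1 = 1 - 1/3 = 2/3 ≈ 0.66667)
Q(c) = 3 + 2*c/3
a(G) = -2 + G**2 (a(G) = G**2 - 2 = -2 + G**2)
-152 + a(-12)*Q(9) = -152 + (-2 + (-12)**2)*(3 + (2/3)*9) = -152 + (-2 + 144)*(3 + 6) = -152 + 142*9 = -152 + 1278 = 1126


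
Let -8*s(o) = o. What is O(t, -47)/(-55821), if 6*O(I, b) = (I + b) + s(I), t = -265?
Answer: 97/116496 ≈ 0.00083265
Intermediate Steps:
s(o) = -o/8
O(I, b) = b/6 + 7*I/48 (O(I, b) = ((I + b) - I/8)/6 = (b + 7*I/8)/6 = b/6 + 7*I/48)
O(t, -47)/(-55821) = ((⅙)*(-47) + (7/48)*(-265))/(-55821) = (-47/6 - 1855/48)*(-1/55821) = -2231/48*(-1/55821) = 97/116496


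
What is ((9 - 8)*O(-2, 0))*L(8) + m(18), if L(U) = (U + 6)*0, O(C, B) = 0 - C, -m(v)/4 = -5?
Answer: 20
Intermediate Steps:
m(v) = 20 (m(v) = -4*(-5) = 20)
O(C, B) = -C
L(U) = 0 (L(U) = (6 + U)*0 = 0)
((9 - 8)*O(-2, 0))*L(8) + m(18) = ((9 - 8)*(-1*(-2)))*0 + 20 = (1*2)*0 + 20 = 2*0 + 20 = 0 + 20 = 20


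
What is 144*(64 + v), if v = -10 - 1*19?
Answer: 5040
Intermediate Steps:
v = -29 (v = -10 - 19 = -29)
144*(64 + v) = 144*(64 - 29) = 144*35 = 5040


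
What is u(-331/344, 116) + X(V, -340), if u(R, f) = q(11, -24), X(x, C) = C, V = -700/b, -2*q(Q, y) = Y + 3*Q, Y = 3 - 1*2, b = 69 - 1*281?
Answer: -357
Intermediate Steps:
b = -212 (b = 69 - 281 = -212)
Y = 1 (Y = 3 - 2 = 1)
q(Q, y) = -1/2 - 3*Q/2 (q(Q, y) = -(1 + 3*Q)/2 = -1/2 - 3*Q/2)
V = 175/53 (V = -700/(-212) = -700*(-1/212) = 175/53 ≈ 3.3019)
u(R, f) = -17 (u(R, f) = -1/2 - 3/2*11 = -1/2 - 33/2 = -17)
u(-331/344, 116) + X(V, -340) = -17 - 340 = -357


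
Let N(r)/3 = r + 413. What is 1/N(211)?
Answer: 1/1872 ≈ 0.00053419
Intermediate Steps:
N(r) = 1239 + 3*r (N(r) = 3*(r + 413) = 3*(413 + r) = 1239 + 3*r)
1/N(211) = 1/(1239 + 3*211) = 1/(1239 + 633) = 1/1872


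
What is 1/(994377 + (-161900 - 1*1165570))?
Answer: -1/333093 ≈ -3.0022e-6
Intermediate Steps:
1/(994377 + (-161900 - 1*1165570)) = 1/(994377 + (-161900 - 1165570)) = 1/(994377 - 1327470) = 1/(-333093) = -1/333093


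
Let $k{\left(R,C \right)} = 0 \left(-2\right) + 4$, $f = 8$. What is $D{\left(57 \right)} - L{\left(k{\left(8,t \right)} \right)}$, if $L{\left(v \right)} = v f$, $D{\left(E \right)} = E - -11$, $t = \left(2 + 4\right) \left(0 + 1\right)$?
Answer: $36$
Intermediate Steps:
$t = 6$ ($t = 6 \cdot 1 = 6$)
$k{\left(R,C \right)} = 4$ ($k{\left(R,C \right)} = 0 + 4 = 4$)
$D{\left(E \right)} = 11 + E$ ($D{\left(E \right)} = E + 11 = 11 + E$)
$L{\left(v \right)} = 8 v$ ($L{\left(v \right)} = v 8 = 8 v$)
$D{\left(57 \right)} - L{\left(k{\left(8,t \right)} \right)} = \left(11 + 57\right) - 8 \cdot 4 = 68 - 32 = 36$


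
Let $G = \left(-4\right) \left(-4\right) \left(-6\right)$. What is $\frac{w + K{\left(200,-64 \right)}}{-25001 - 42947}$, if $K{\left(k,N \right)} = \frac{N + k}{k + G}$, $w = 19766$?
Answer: $- \frac{256975}{883324} \approx -0.29092$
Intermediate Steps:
$G = -96$ ($G = 16 \left(-6\right) = -96$)
$K{\left(k,N \right)} = \frac{N + k}{-96 + k}$ ($K{\left(k,N \right)} = \frac{N + k}{k - 96} = \frac{N + k}{-96 + k}$)
$\frac{w + K{\left(200,-64 \right)}}{-25001 - 42947} = \frac{19766 + \frac{-64 + 200}{-96 + 200}}{-25001 - 42947} = \frac{19766 + \frac{1}{104} \cdot 136}{-67948} = \left(19766 + \frac{1}{104} \cdot 136\right) \left(- \frac{1}{67948}\right) = \left(19766 + \frac{17}{13}\right) \left(- \frac{1}{67948}\right) = \frac{256975}{13} \left(- \frac{1}{67948}\right) = - \frac{256975}{883324}$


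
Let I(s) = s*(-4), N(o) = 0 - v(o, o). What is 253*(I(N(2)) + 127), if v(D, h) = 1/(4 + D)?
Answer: 96899/3 ≈ 32300.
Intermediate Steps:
N(o) = -1/(4 + o) (N(o) = 0 - 1/(4 + o) = -1/(4 + o))
I(s) = -4*s
253*(I(N(2)) + 127) = 253*(-(-4)/(4 + 2) + 127) = 253*(-(-4)/6 + 127) = 253*(-4*(-1/6) + 127) = 253*(2/3 + 127) = 253*(383/3) = 96899/3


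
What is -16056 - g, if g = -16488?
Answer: 432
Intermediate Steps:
-16056 - g = -16056 - 1*(-16488) = -16056 + 16488 = 432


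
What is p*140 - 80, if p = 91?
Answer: 12660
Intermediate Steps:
p*140 - 80 = 91*140 - 80 = 12740 - 80 = 12660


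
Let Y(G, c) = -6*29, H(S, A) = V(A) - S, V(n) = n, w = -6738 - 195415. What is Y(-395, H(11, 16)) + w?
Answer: -202327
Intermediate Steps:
w = -202153
H(S, A) = A - S
Y(G, c) = -174
Y(-395, H(11, 16)) + w = -174 - 202153 = -202327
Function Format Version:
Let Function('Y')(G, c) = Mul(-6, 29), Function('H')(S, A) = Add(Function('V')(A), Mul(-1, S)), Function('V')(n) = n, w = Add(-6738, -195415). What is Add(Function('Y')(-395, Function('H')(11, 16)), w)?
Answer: -202327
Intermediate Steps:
w = -202153
Function('H')(S, A) = Add(A, Mul(-1, S))
Function('Y')(G, c) = -174
Add(Function('Y')(-395, Function('H')(11, 16)), w) = Add(-174, -202153) = -202327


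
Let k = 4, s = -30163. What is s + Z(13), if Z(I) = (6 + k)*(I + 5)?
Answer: -29983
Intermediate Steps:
Z(I) = 50 + 10*I (Z(I) = (6 + 4)*(I + 5) = 10*(5 + I) = 50 + 10*I)
s + Z(13) = -30163 + (50 + 10*13) = -30163 + (50 + 130) = -30163 + 180 = -29983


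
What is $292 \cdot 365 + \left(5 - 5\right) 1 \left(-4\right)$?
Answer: $106580$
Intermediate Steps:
$292 \cdot 365 + \left(5 - 5\right) 1 \left(-4\right) = 106580 + \left(5 - 5\right) 1 \left(-4\right) = 106580 + 0 \cdot 1 \left(-4\right) = 106580 + 0 \left(-4\right) = 106580 + 0 = 106580$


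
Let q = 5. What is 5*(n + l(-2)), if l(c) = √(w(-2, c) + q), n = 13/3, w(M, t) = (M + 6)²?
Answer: 65/3 + 5*√21 ≈ 44.580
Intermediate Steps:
w(M, t) = (6 + M)²
n = 13/3 (n = 13*(⅓) = 13/3 ≈ 4.3333)
l(c) = √21 (l(c) = √((6 - 2)² + 5) = √(4² + 5) = √(16 + 5) = √21)
5*(n + l(-2)) = 5*(13/3 + √21) = 65/3 + 5*√21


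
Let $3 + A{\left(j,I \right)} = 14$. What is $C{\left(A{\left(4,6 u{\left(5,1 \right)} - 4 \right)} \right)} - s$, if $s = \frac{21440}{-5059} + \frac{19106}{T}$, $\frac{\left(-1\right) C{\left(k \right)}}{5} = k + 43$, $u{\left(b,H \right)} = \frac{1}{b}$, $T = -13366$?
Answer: $- \frac{217973123}{824617} \approx -264.33$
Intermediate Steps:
$A{\left(j,I \right)} = 11$ ($A{\left(j,I \right)} = -3 + 14 = 11$)
$C{\left(k \right)} = -215 - 5 k$ ($C{\left(k \right)} = - 5 \left(k + 43\right) = - 5 \left(43 + k\right) = -215 - 5 k$)
$s = - \frac{4673467}{824617}$ ($s = \frac{21440}{-5059} + \frac{19106}{-13366} = 21440 \left(- \frac{1}{5059}\right) + 19106 \left(- \frac{1}{13366}\right) = - \frac{21440}{5059} - \frac{233}{163} = - \frac{4673467}{824617} \approx -5.6674$)
$C{\left(A{\left(4,6 u{\left(5,1 \right)} - 4 \right)} \right)} - s = \left(-215 - 55\right) - - \frac{4673467}{824617} = \left(-215 - 55\right) + \frac{4673467}{824617} = -270 + \frac{4673467}{824617} = - \frac{217973123}{824617}$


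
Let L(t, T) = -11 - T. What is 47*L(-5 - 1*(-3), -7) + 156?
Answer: -32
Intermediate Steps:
47*L(-5 - 1*(-3), -7) + 156 = 47*(-11 - 1*(-7)) + 156 = 47*(-11 + 7) + 156 = 47*(-4) + 156 = -188 + 156 = -32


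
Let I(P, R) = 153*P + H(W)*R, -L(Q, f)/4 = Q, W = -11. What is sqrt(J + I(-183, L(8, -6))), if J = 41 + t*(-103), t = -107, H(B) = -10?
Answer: I*sqrt(16617) ≈ 128.91*I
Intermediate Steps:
L(Q, f) = -4*Q
I(P, R) = -10*R + 153*P (I(P, R) = 153*P - 10*R = -10*R + 153*P)
J = 11062 (J = 41 - 107*(-103) = 41 + 11021 = 11062)
sqrt(J + I(-183, L(8, -6))) = sqrt(11062 + (-(-40)*8 + 153*(-183))) = sqrt(11062 + (-10*(-32) - 27999)) = sqrt(11062 + (320 - 27999)) = sqrt(11062 - 27679) = sqrt(-16617) = I*sqrt(16617)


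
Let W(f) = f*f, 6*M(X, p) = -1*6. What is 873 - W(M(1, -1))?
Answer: 872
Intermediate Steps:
M(X, p) = -1 (M(X, p) = (-1*6)/6 = (⅙)*(-6) = -1)
W(f) = f²
873 - W(M(1, -1)) = 873 - 1*(-1)² = 873 - 1*1 = 873 - 1 = 872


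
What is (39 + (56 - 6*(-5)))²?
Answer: 15625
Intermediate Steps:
(39 + (56 - 6*(-5)))² = (39 + (56 + 30))² = (39 + 86)² = 125² = 15625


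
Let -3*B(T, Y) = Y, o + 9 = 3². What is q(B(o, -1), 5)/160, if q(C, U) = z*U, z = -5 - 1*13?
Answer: -9/16 ≈ -0.56250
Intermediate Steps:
z = -18 (z = -5 - 13 = -18)
o = 0 (o = -9 + 3² = -9 + 9 = 0)
B(T, Y) = -Y/3
q(C, U) = -18*U
q(B(o, -1), 5)/160 = -18*5/160 = -90*1/160 = -9/16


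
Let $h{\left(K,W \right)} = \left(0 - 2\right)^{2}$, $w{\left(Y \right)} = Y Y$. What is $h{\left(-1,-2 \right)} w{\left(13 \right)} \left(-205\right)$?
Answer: $-138580$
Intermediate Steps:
$w{\left(Y \right)} = Y^{2}$
$h{\left(K,W \right)} = 4$ ($h{\left(K,W \right)} = \left(-2\right)^{2} = 4$)
$h{\left(-1,-2 \right)} w{\left(13 \right)} \left(-205\right) = 4 \cdot 13^{2} \left(-205\right) = 4 \cdot 169 \left(-205\right) = 676 \left(-205\right) = -138580$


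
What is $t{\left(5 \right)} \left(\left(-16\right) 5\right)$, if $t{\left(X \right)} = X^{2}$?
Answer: $-2000$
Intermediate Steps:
$t{\left(5 \right)} \left(\left(-16\right) 5\right) = 5^{2} \left(\left(-16\right) 5\right) = 25 \left(-80\right) = -2000$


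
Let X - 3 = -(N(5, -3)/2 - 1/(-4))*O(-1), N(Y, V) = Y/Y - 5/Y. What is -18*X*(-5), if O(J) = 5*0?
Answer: 270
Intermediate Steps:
N(Y, V) = 1 - 5/Y
O(J) = 0
X = 3 (X = 3 - (((-5 + 5)/5)/2 - 1/(-4))*0 = 3 - (((⅕)*0)*(½) - 1*(-¼))*0 = 3 - (0*(½) + ¼)*0 = 3 - (0 + ¼)*0 = 3 - 0/4 = 3 - 1*0 = 3 + 0 = 3)
-18*X*(-5) = -18*3*(-5) = -54*(-5) = 270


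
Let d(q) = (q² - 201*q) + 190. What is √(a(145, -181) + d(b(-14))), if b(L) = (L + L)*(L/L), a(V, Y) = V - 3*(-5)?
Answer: 7*√138 ≈ 82.231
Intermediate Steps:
a(V, Y) = 15 + V (a(V, Y) = V + 15 = 15 + V)
b(L) = 2*L (b(L) = (2*L)*1 = 2*L)
d(q) = 190 + q² - 201*q
√(a(145, -181) + d(b(-14))) = √((15 + 145) + (190 + (2*(-14))² - 402*(-14))) = √(160 + (190 + (-28)² - 201*(-28))) = √(160 + (190 + 784 + 5628)) = √(160 + 6602) = √6762 = 7*√138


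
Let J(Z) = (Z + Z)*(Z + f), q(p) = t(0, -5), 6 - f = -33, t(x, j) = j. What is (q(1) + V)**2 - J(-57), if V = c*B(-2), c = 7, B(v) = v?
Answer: -1691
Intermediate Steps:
f = 39 (f = 6 - 1*(-33) = 6 + 33 = 39)
q(p) = -5
J(Z) = 2*Z*(39 + Z) (J(Z) = (Z + Z)*(Z + 39) = (2*Z)*(39 + Z) = 2*Z*(39 + Z))
V = -14 (V = 7*(-2) = -14)
(q(1) + V)**2 - J(-57) = (-5 - 14)**2 - 2*(-57)*(39 - 57) = (-19)**2 - 2*(-57)*(-18) = 361 - 1*2052 = 361 - 2052 = -1691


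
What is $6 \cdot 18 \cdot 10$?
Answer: $1080$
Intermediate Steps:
$6 \cdot 18 \cdot 10 = 108 \cdot 10 = 1080$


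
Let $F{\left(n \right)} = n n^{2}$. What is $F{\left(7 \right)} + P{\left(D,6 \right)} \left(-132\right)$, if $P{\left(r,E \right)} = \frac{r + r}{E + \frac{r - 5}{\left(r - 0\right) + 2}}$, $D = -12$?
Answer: $\frac{5281}{7} \approx 754.43$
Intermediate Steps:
$F{\left(n \right)} = n^{3}$
$P{\left(r,E \right)} = \frac{2 r}{E + \frac{-5 + r}{2 + r}}$ ($P{\left(r,E \right)} = \frac{2 r}{E + \frac{-5 + r}{\left(r + 0\right) + 2}} = \frac{2 r}{E + \frac{-5 + r}{r + 2}} = \frac{2 r}{E + \frac{-5 + r}{2 + r}}$)
$F{\left(7 \right)} + P{\left(D,6 \right)} \left(-132\right) = 7^{3} + 2 \left(-12\right) \frac{1}{-5 - 12 + 2 \cdot 6 + 6 \left(-12\right)} \left(2 - 12\right) \left(-132\right) = 343 + 2 \left(-12\right) \frac{1}{-5 - 12 + 12 - 72} \left(-10\right) \left(-132\right) = 343 + 2 \left(-12\right) \frac{1}{-77} \left(-10\right) \left(-132\right) = 343 + 2 \left(-12\right) \left(- \frac{1}{77}\right) \left(-10\right) \left(-132\right) = 343 - - \frac{2880}{7} = 343 + \frac{2880}{7} = \frac{5281}{7}$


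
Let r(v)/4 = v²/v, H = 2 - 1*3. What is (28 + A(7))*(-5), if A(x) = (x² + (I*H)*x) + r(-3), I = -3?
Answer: -430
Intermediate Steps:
H = -1 (H = 2 - 3 = -1)
r(v) = 4*v (r(v) = 4*(v²/v) = 4*v)
A(x) = -12 + x² + 3*x (A(x) = (x² + (-3*(-1))*x) + 4*(-3) = (x² + 3*x) - 12 = -12 + x² + 3*x)
(28 + A(7))*(-5) = (28 + (-12 + 7² + 3*7))*(-5) = (28 + (-12 + 49 + 21))*(-5) = (28 + 58)*(-5) = 86*(-5) = -430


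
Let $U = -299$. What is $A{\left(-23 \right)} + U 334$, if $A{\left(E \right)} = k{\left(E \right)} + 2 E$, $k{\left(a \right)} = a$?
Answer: $-99935$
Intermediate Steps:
$A{\left(E \right)} = 3 E$ ($A{\left(E \right)} = E + 2 E = 3 E$)
$A{\left(-23 \right)} + U 334 = 3 \left(-23\right) - 99866 = -69 - 99866 = -99935$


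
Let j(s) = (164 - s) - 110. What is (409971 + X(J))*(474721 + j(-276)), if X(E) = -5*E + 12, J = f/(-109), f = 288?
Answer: 21229832993937/109 ≈ 1.9477e+11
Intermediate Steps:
J = -288/109 (J = 288/(-109) = 288*(-1/109) = -288/109 ≈ -2.6422)
j(s) = 54 - s
X(E) = 12 - 5*E
(409971 + X(J))*(474721 + j(-276)) = (409971 + (12 - 5*(-288/109)))*(474721 + (54 - 1*(-276))) = (409971 + (12 + 1440/109))*(474721 + (54 + 276)) = (409971 + 2748/109)*(474721 + 330) = (44689587/109)*475051 = 21229832993937/109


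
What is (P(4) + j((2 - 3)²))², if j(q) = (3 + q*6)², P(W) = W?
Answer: 7225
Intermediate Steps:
j(q) = (3 + 6*q)²
(P(4) + j((2 - 3)²))² = (4 + 9*(1 + 2*(2 - 3)²)²)² = (4 + 9*(1 + 2*(-1)²)²)² = (4 + 9*(1 + 2*1)²)² = (4 + 9*(1 + 2)²)² = (4 + 9*3²)² = (4 + 9*9)² = (4 + 81)² = 85² = 7225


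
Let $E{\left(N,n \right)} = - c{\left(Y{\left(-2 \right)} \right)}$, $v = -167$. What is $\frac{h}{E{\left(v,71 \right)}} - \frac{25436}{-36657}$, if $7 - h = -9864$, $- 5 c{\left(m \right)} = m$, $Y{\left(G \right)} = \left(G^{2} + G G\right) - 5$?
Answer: $\frac{603094181}{36657} \approx 16452.0$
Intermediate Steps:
$Y{\left(G \right)} = -5 + 2 G^{2}$ ($Y{\left(G \right)} = \left(G^{2} + G^{2}\right) - 5 = 2 G^{2} - 5 = -5 + 2 G^{2}$)
$c{\left(m \right)} = - \frac{m}{5}$
$h = 9871$ ($h = 7 - -9864 = 7 + 9864 = 9871$)
$E{\left(N,n \right)} = \frac{3}{5}$ ($E{\left(N,n \right)} = - \frac{\left(-1\right) \left(-5 + 2 \left(-2\right)^{2}\right)}{5} = - \frac{\left(-1\right) \left(-5 + 2 \cdot 4\right)}{5} = - \frac{\left(-1\right) \left(-5 + 8\right)}{5} = - \frac{\left(-1\right) 3}{5} = \left(-1\right) \left(- \frac{3}{5}\right) = \frac{3}{5}$)
$\frac{h}{E{\left(v,71 \right)}} - \frac{25436}{-36657} = \frac{9871}{\frac{3}{5}} - \frac{25436}{-36657} = 9871 \cdot \frac{5}{3} - - \frac{25436}{36657} = \frac{49355}{3} + \frac{25436}{36657} = \frac{603094181}{36657}$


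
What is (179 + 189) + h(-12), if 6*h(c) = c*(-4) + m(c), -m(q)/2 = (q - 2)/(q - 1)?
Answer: 14650/39 ≈ 375.64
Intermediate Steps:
m(q) = -2*(-2 + q)/(-1 + q) (m(q) = -2*(q - 2)/(q - 1) = -2*(-2 + q)/(-1 + q))
h(c) = -2*c/3 + (2 - c)/(3*(-1 + c)) (h(c) = (c*(-4) + 2*(2 - c)/(-1 + c))/6 = (-4*c + 2*(2 - c)/(-1 + c))/6 = -2*c/3 + (2 - c)/(3*(-1 + c)))
(179 + 189) + h(-12) = (179 + 189) + (2 - 12 - 2*(-12)**2)/(3*(-1 - 12)) = 368 + (1/3)*(2 - 12 - 2*144)/(-13) = 368 + (1/3)*(-1/13)*(2 - 12 - 288) = 368 + (1/3)*(-1/13)*(-298) = 368 + 298/39 = 14650/39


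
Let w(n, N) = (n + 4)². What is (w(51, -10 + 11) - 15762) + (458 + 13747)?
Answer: 1468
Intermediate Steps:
w(n, N) = (4 + n)²
(w(51, -10 + 11) - 15762) + (458 + 13747) = ((4 + 51)² - 15762) + (458 + 13747) = (55² - 15762) + 14205 = (3025 - 15762) + 14205 = -12737 + 14205 = 1468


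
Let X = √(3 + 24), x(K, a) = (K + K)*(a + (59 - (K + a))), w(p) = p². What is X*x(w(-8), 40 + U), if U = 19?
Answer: -1920*√3 ≈ -3325.5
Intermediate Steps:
x(K, a) = 2*K*(59 - K) (x(K, a) = (2*K)*(a + (59 + (-K - a))) = (2*K)*(a + (59 - K - a)) = (2*K)*(59 - K) = 2*K*(59 - K))
X = 3*√3 (X = √27 = 3*√3 ≈ 5.1962)
X*x(w(-8), 40 + U) = (3*√3)*(2*(-8)²*(59 - 1*(-8)²)) = (3*√3)*(2*64*(59 - 1*64)) = (3*√3)*(2*64*(59 - 64)) = (3*√3)*(2*64*(-5)) = (3*√3)*(-640) = -1920*√3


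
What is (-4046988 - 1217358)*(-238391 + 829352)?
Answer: -3111023176506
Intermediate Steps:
(-4046988 - 1217358)*(-238391 + 829352) = -5264346*590961 = -3111023176506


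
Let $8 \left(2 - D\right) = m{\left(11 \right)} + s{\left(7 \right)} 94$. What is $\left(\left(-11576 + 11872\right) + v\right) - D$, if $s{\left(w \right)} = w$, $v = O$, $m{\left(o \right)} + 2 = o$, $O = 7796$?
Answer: $\frac{65387}{8} \approx 8173.4$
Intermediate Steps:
$m{\left(o \right)} = -2 + o$
$v = 7796$
$D = - \frac{651}{8}$ ($D = 2 - \frac{\left(-2 + 11\right) + 7 \cdot 94}{8} = 2 - \frac{9 + 658}{8} = 2 - \frac{667}{8} = - \frac{651}{8} \approx -81.375$)
$\left(\left(-11576 + 11872\right) + v\right) - D = \left(\left(-11576 + 11872\right) + 7796\right) - - \frac{651}{8} = \left(296 + 7796\right) + \frac{651}{8} = 8092 + \frac{651}{8} = \frac{65387}{8}$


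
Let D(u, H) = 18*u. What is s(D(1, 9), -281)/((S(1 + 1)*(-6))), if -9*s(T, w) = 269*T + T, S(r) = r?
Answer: 45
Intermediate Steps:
s(T, w) = -30*T (s(T, w) = -(269*T + T)/9 = -30*T)
s(D(1, 9), -281)/((S(1 + 1)*(-6))) = (-540)/(((1 + 1)*(-6))) = (-30*18)/((2*(-6))) = -540/(-12) = -540*(-1/12) = 45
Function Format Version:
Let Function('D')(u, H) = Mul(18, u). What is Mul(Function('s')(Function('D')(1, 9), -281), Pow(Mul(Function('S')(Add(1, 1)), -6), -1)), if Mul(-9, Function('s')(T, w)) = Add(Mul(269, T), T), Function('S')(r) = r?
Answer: 45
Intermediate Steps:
Function('s')(T, w) = Mul(-30, T) (Function('s')(T, w) = Mul(Rational(-1, 9), Add(Mul(269, T), T)) = Mul(Rational(-1, 9), Mul(270, T)) = Mul(-30, T))
Mul(Function('s')(Function('D')(1, 9), -281), Pow(Mul(Function('S')(Add(1, 1)), -6), -1)) = Mul(Mul(-30, Mul(18, 1)), Pow(Mul(Add(1, 1), -6), -1)) = Mul(Mul(-30, 18), Pow(Mul(2, -6), -1)) = Mul(-540, Pow(-12, -1)) = Mul(-540, Rational(-1, 12)) = 45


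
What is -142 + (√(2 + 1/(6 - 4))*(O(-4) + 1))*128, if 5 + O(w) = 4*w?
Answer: -142 - 1280*√10 ≈ -4189.7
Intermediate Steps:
O(w) = -5 + 4*w
-142 + (√(2 + 1/(6 - 4))*(O(-4) + 1))*128 = -142 + (√(2 + 1/(6 - 4))*((-5 + 4*(-4)) + 1))*128 = -142 + (√(2 + 1/2)*((-5 - 16) + 1))*128 = -142 + (√(2 + ½)*(-21 + 1))*128 = -142 + (√(5/2)*(-20))*128 = -142 + ((√10/2)*(-20))*128 = -142 - 10*√10*128 = -142 - 1280*√10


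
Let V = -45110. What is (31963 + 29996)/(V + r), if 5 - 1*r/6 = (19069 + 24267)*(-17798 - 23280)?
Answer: 61959/10680892168 ≈ 5.8009e-6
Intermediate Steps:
r = 10680937278 (r = 30 - 6*(19069 + 24267)*(-17798 - 23280) = 30 - 260016*(-41078) = 30 - 6*(-1780156208) = 30 + 10680937248 = 10680937278)
(31963 + 29996)/(V + r) = (31963 + 29996)/(-45110 + 10680937278) = 61959/10680892168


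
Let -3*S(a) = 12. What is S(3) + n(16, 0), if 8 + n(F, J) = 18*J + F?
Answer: 4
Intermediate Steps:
n(F, J) = -8 + F + 18*J (n(F, J) = -8 + (18*J + F) = -8 + (F + 18*J) = -8 + F + 18*J)
S(a) = -4 (S(a) = -1/3*12 = -4)
S(3) + n(16, 0) = -4 + (-8 + 16 + 18*0) = -4 + (-8 + 16 + 0) = -4 + 8 = 4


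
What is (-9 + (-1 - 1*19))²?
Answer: 841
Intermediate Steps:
(-9 + (-1 - 1*19))² = (-9 + (-1 - 19))² = (-9 - 20)² = (-29)² = 841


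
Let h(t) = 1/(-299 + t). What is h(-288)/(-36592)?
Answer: 1/21479504 ≈ 4.6556e-8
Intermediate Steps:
h(-288)/(-36592) = 1/(-299 - 288*(-36592)) = -1/36592/(-587) = -1/587*(-1/36592) = 1/21479504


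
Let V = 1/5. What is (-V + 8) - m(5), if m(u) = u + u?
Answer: -11/5 ≈ -2.2000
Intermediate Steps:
V = ⅕ ≈ 0.20000
m(u) = 2*u
(-V + 8) - m(5) = (-1*⅕ + 8) - 2*5 = (-⅕ + 8) - 1*10 = 39/5 - 10 = -11/5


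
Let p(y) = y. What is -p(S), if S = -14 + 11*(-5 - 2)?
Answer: 91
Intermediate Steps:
S = -91 (S = -14 + 11*(-7) = -14 - 77 = -91)
-p(S) = -1*(-91) = 91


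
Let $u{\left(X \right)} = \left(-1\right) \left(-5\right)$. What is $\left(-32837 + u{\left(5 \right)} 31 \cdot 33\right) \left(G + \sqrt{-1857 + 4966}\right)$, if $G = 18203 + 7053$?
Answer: $-700146832 - 27722 \sqrt{3109} \approx -7.0169 \cdot 10^{8}$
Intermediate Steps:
$u{\left(X \right)} = 5$
$G = 25256$
$\left(-32837 + u{\left(5 \right)} 31 \cdot 33\right) \left(G + \sqrt{-1857 + 4966}\right) = \left(-32837 + 5 \cdot 31 \cdot 33\right) \left(25256 + \sqrt{-1857 + 4966}\right) = \left(-32837 + 155 \cdot 33\right) \left(25256 + \sqrt{3109}\right) = \left(-32837 + 5115\right) \left(25256 + \sqrt{3109}\right) = - 27722 \left(25256 + \sqrt{3109}\right) = -700146832 - 27722 \sqrt{3109}$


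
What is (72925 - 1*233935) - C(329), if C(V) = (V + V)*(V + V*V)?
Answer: -71600070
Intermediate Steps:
C(V) = 2*V*(V + V²) (C(V) = (2*V)*(V + V²) = 2*V*(V + V²))
(72925 - 1*233935) - C(329) = (72925 - 1*233935) - 2*329²*(1 + 329) = (72925 - 233935) - 2*108241*330 = -161010 - 1*71439060 = -161010 - 71439060 = -71600070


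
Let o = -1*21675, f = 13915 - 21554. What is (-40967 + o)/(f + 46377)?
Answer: -31321/19369 ≈ -1.6171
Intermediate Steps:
f = -7639
o = -21675
(-40967 + o)/(f + 46377) = (-40967 - 21675)/(-7639 + 46377) = -62642/38738 = -62642*1/38738 = -31321/19369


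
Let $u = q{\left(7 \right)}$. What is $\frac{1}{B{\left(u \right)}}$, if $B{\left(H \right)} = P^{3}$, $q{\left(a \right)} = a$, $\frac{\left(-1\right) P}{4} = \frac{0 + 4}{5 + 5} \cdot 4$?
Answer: $- \frac{125}{32768} \approx -0.0038147$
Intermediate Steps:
$P = - \frac{32}{5}$ ($P = - 4 \frac{0 + 4}{5 + 5} \cdot 4 = - 4 \cdot \frac{4}{10} \cdot 4 = - 4 \cdot 4 \cdot \frac{1}{10} \cdot 4 = - 4 \cdot \frac{2}{5} \cdot 4 = \left(-4\right) \frac{8}{5} = - \frac{32}{5} \approx -6.4$)
$u = 7$
$B{\left(H \right)} = - \frac{32768}{125}$ ($B{\left(H \right)} = \left(- \frac{32}{5}\right)^{3} = - \frac{32768}{125}$)
$\frac{1}{B{\left(u \right)}} = \frac{1}{- \frac{32768}{125}} = - \frac{125}{32768}$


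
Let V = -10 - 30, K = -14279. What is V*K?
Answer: 571160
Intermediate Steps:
V = -40
V*K = -40*(-14279) = 571160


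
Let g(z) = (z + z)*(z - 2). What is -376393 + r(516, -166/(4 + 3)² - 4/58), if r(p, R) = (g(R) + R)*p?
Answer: -724323380209/2019241 ≈ -3.5871e+5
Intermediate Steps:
g(z) = 2*z*(-2 + z) (g(z) = (2*z)*(-2 + z) = 2*z*(-2 + z))
r(p, R) = p*(R + 2*R*(-2 + R)) (r(p, R) = (2*R*(-2 + R) + R)*p = (R + 2*R*(-2 + R))*p = p*(R + 2*R*(-2 + R)))
-376393 + r(516, -166/(4 + 3)² - 4/58) = -376393 + (-166/(4 + 3)² - 4/58)*516*(-3 + 2*(-166/(4 + 3)² - 4/58)) = -376393 + (-166/(7²) - 4*1/58)*516*(-3 + 2*(-166/(7²) - 4*1/58)) = -376393 + (-166/49 - 2/29)*516*(-3 + 2*(-166/49 - 2/29)) = -376393 - 4912/1421*516*(-3 + 2*(-4912/1421)) = -376393 - 4912/1421*516*(-3 - 9824/1421) = -376393 - 4912/1421*516*(-14087/1421) = -376393 + 35704797504/2019241 = -724323380209/2019241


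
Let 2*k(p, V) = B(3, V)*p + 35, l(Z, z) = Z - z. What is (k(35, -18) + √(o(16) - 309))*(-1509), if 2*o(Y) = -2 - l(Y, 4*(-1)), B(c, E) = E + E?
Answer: 1848525/2 - 12072*I*√5 ≈ 9.2426e+5 - 26994.0*I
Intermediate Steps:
B(c, E) = 2*E
k(p, V) = 35/2 + V*p (k(p, V) = ((2*V)*p + 35)/2 = (2*V*p + 35)/2 = (35 + 2*V*p)/2 = 35/2 + V*p)
o(Y) = -3 - Y/2 (o(Y) = (-2 - (Y - 4*(-1)))/2 = (-2 - (Y - 1*(-4)))/2 = (-2 - (Y + 4))/2 = (-2 - (4 + Y))/2 = (-2 + (-4 - Y))/2 = (-6 - Y)/2 = -3 - Y/2)
(k(35, -18) + √(o(16) - 309))*(-1509) = ((35/2 - 18*35) + √((-3 - ½*16) - 309))*(-1509) = ((35/2 - 630) + √((-3 - 8) - 309))*(-1509) = (-1225/2 + √(-11 - 309))*(-1509) = (-1225/2 + √(-320))*(-1509) = (-1225/2 + 8*I*√5)*(-1509) = 1848525/2 - 12072*I*√5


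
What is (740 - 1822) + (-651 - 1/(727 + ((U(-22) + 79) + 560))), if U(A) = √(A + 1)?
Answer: (-1733*√21 + 2367279*I)/(√21 - 1366*I) ≈ -1733.0 + 2.455e-6*I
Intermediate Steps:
U(A) = √(1 + A)
(740 - 1822) + (-651 - 1/(727 + ((U(-22) + 79) + 560))) = (740 - 1822) + (-651 - 1/(727 + ((√(1 - 22) + 79) + 560))) = -1082 + (-651 - 1/(727 + ((√(-21) + 79) + 560))) = -1082 + (-651 - 1/(727 + ((I*√21 + 79) + 560))) = -1082 + (-651 - 1/(727 + ((79 + I*√21) + 560))) = -1082 + (-651 - 1/(727 + (639 + I*√21))) = -1082 + (-651 - 1/(1366 + I*√21)) = -1733 - 1/(1366 + I*√21)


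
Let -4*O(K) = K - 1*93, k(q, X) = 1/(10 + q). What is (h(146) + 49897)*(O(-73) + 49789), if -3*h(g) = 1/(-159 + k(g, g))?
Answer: 123339989478723/49606 ≈ 2.4864e+9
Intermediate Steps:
O(K) = 93/4 - K/4 (O(K) = -(K - 1*93)/4 = -(K - 93)/4 = -(-93 + K)/4 = 93/4 - K/4)
h(g) = -1/(3*(-159 + 1/(10 + g)))
(h(146) + 49897)*(O(-73) + 49789) = ((10 + 146)/(3*(1589 + 159*146)) + 49897)*((93/4 - 1/4*(-73)) + 49789) = ((1/3)*156/(1589 + 23214) + 49897)*((93/4 + 73/4) + 49789) = ((1/3)*156/24803 + 49897)*(83/2 + 49789) = ((1/3)*(1/24803)*156 + 49897)*(99661/2) = (52/24803 + 49897)*(99661/2) = (1237595343/24803)*(99661/2) = 123339989478723/49606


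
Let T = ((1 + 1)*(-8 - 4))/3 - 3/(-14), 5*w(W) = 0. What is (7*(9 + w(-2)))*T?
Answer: -981/2 ≈ -490.50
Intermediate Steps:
w(W) = 0 (w(W) = (⅕)*0 = 0)
T = -109/14 (T = (2*(-12))*(⅓) - 3*(-1/14) = -24*⅓ + 3/14 = -8 + 3/14 = -109/14 ≈ -7.7857)
(7*(9 + w(-2)))*T = (7*(9 + 0))*(-109/14) = (7*9)*(-109/14) = 63*(-109/14) = -981/2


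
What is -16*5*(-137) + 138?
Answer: 11098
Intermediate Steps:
-16*5*(-137) + 138 = -80*(-137) + 138 = 10960 + 138 = 11098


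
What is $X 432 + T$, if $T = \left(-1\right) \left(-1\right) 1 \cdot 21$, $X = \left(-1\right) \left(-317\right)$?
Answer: $136965$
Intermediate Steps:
$X = 317$
$T = 21$ ($T = 1 \cdot 1 \cdot 21 = 1 \cdot 21 = 21$)
$X 432 + T = 317 \cdot 432 + 21 = 136944 + 21 = 136965$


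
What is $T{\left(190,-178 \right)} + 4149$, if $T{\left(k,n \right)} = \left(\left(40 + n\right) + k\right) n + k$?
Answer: $-4917$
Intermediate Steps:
$T{\left(k,n \right)} = k + n \left(40 + k + n\right)$ ($T{\left(k,n \right)} = \left(40 + k + n\right) n + k = n \left(40 + k + n\right) + k = k + n \left(40 + k + n\right)$)
$T{\left(190,-178 \right)} + 4149 = \left(190 + \left(-178\right)^{2} + 40 \left(-178\right) + 190 \left(-178\right)\right) + 4149 = \left(190 + 31684 - 7120 - 33820\right) + 4149 = -9066 + 4149 = -4917$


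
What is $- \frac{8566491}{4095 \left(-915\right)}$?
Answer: $\frac{2855497}{1248975} \approx 2.2863$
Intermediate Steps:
$- \frac{8566491}{4095 \left(-915\right)} = - \frac{8566491}{-3746925} = \left(-8566491\right) \left(- \frac{1}{3746925}\right) = \frac{2855497}{1248975}$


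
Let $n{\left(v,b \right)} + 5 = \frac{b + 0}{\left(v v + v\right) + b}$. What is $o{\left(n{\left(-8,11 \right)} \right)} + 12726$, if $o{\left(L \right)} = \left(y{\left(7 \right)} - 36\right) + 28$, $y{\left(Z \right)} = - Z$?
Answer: $12711$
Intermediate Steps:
$n{\left(v,b \right)} = -5 + \frac{b}{b + v + v^{2}}$ ($n{\left(v,b \right)} = -5 + \frac{b + 0}{\left(v v + v\right) + b} = -5 + \frac{b}{\left(v^{2} + v\right) + b} = -5 + \frac{b}{\left(v + v^{2}\right) + b} = -5 + \frac{b}{b + v + v^{2}}$)
$o{\left(L \right)} = -15$ ($o{\left(L \right)} = \left(\left(-1\right) 7 - 36\right) + 28 = \left(-7 - 36\right) + 28 = -43 + 28 = -15$)
$o{\left(n{\left(-8,11 \right)} \right)} + 12726 = -15 + 12726 = 12711$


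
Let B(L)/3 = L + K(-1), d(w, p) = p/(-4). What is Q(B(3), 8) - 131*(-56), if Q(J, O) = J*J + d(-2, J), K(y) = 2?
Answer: 30229/4 ≈ 7557.3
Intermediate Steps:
d(w, p) = -p/4 (d(w, p) = p*(-1/4) = -p/4)
B(L) = 6 + 3*L (B(L) = 3*(L + 2) = 3*(2 + L) = 6 + 3*L)
Q(J, O) = J**2 - J/4 (Q(J, O) = J*J - J/4 = J**2 - J/4)
Q(B(3), 8) - 131*(-56) = (6 + 3*3)*(-1/4 + (6 + 3*3)) - 131*(-56) = (6 + 9)*(-1/4 + (6 + 9)) + 7336 = 15*(-1/4 + 15) + 7336 = 15*(59/4) + 7336 = 885/4 + 7336 = 30229/4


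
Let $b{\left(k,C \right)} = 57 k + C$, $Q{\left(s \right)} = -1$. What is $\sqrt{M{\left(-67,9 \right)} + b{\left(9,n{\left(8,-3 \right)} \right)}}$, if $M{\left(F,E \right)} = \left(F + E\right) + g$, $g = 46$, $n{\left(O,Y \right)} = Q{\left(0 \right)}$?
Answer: $10 \sqrt{5} \approx 22.361$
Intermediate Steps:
$n{\left(O,Y \right)} = -1$
$b{\left(k,C \right)} = C + 57 k$
$M{\left(F,E \right)} = 46 + E + F$ ($M{\left(F,E \right)} = \left(F + E\right) + 46 = \left(E + F\right) + 46 = 46 + E + F$)
$\sqrt{M{\left(-67,9 \right)} + b{\left(9,n{\left(8,-3 \right)} \right)}} = \sqrt{\left(46 + 9 - 67\right) + \left(-1 + 57 \cdot 9\right)} = \sqrt{-12 + \left(-1 + 513\right)} = \sqrt{-12 + 512} = \sqrt{500} = 10 \sqrt{5}$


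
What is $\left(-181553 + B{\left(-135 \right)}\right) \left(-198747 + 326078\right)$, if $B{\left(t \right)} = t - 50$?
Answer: $-23140881278$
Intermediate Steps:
$B{\left(t \right)} = -50 + t$
$\left(-181553 + B{\left(-135 \right)}\right) \left(-198747 + 326078\right) = \left(-181553 - 185\right) \left(-198747 + 326078\right) = \left(-181553 - 185\right) 127331 = \left(-181738\right) 127331 = -23140881278$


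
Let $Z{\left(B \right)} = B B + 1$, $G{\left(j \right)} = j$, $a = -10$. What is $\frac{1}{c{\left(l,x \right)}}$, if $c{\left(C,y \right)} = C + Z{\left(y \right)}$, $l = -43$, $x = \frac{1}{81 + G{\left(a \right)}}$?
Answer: $- \frac{5041}{211721} \approx -0.02381$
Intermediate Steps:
$Z{\left(B \right)} = 1 + B^{2}$ ($Z{\left(B \right)} = B^{2} + 1 = 1 + B^{2}$)
$x = \frac{1}{71}$ ($x = \frac{1}{81 - 10} = \frac{1}{71} \approx 0.014085$)
$c{\left(C,y \right)} = 1 + C + y^{2}$ ($c{\left(C,y \right)} = C + \left(1 + y^{2}\right) = 1 + C + y^{2}$)
$\frac{1}{c{\left(l,x \right)}} = \frac{1}{1 - 43 + \left(\frac{1}{71}\right)^{2}} = \frac{1}{1 - 43 + \frac{1}{5041}} = \frac{1}{- \frac{211721}{5041}} = - \frac{5041}{211721}$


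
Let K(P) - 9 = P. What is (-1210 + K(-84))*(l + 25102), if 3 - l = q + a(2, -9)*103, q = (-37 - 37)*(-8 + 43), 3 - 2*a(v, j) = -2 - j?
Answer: -35852785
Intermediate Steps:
a(v, j) = 5/2 + j/2 (a(v, j) = 3/2 - (-2 - j)/2 = 3/2 + (1 + j/2) = 5/2 + j/2)
q = -2590 (q = -74*35 = -2590)
K(P) = 9 + P
l = 2799 (l = 3 - (-2590 + (5/2 + (1/2)*(-9))*103) = 3 - (-2590 + (5/2 - 9/2)*103) = 3 - (-2590 - 2*103) = 3 - (-2590 - 206) = 3 - 1*(-2796) = 3 + 2796 = 2799)
(-1210 + K(-84))*(l + 25102) = (-1210 + (9 - 84))*(2799 + 25102) = (-1210 - 75)*27901 = -1285*27901 = -35852785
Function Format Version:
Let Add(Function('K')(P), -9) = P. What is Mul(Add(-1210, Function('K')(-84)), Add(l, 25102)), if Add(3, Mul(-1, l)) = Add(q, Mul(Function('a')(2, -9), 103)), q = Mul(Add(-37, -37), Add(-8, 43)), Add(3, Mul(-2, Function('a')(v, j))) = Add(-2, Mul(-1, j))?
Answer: -35852785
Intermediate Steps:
Function('a')(v, j) = Add(Rational(5, 2), Mul(Rational(1, 2), j)) (Function('a')(v, j) = Add(Rational(3, 2), Mul(Rational(-1, 2), Add(-2, Mul(-1, j)))) = Add(Rational(3, 2), Add(1, Mul(Rational(1, 2), j))) = Add(Rational(5, 2), Mul(Rational(1, 2), j)))
q = -2590 (q = Mul(-74, 35) = -2590)
Function('K')(P) = Add(9, P)
l = 2799 (l = Add(3, Mul(-1, Add(-2590, Mul(Add(Rational(5, 2), Mul(Rational(1, 2), -9)), 103)))) = Add(3, Mul(-1, Add(-2590, Mul(Add(Rational(5, 2), Rational(-9, 2)), 103)))) = Add(3, Mul(-1, Add(-2590, Mul(-2, 103)))) = Add(3, Mul(-1, Add(-2590, -206))) = Add(3, Mul(-1, -2796)) = Add(3, 2796) = 2799)
Mul(Add(-1210, Function('K')(-84)), Add(l, 25102)) = Mul(Add(-1210, Add(9, -84)), Add(2799, 25102)) = Mul(Add(-1210, -75), 27901) = Mul(-1285, 27901) = -35852785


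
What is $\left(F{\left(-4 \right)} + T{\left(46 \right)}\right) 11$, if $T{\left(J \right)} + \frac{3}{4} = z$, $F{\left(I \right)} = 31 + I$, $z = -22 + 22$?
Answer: $\frac{1155}{4} \approx 288.75$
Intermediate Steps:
$z = 0$
$T{\left(J \right)} = - \frac{3}{4}$ ($T{\left(J \right)} = - \frac{3}{4} + 0 = - \frac{3}{4}$)
$\left(F{\left(-4 \right)} + T{\left(46 \right)}\right) 11 = \left(\left(31 - 4\right) - \frac{3}{4}\right) 11 = \left(27 - \frac{3}{4}\right) 11 = \frac{105}{4} \cdot 11 = \frac{1155}{4}$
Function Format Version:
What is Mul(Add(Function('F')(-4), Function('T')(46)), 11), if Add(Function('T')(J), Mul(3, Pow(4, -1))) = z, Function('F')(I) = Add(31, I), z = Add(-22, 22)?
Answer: Rational(1155, 4) ≈ 288.75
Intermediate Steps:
z = 0
Function('T')(J) = Rational(-3, 4) (Function('T')(J) = Add(Rational(-3, 4), 0) = Rational(-3, 4))
Mul(Add(Function('F')(-4), Function('T')(46)), 11) = Mul(Add(Add(31, -4), Rational(-3, 4)), 11) = Mul(Add(27, Rational(-3, 4)), 11) = Mul(Rational(105, 4), 11) = Rational(1155, 4)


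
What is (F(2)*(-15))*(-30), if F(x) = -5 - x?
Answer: -3150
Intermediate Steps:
(F(2)*(-15))*(-30) = ((-5 - 1*2)*(-15))*(-30) = ((-5 - 2)*(-15))*(-30) = -7*(-15)*(-30) = 105*(-30) = -3150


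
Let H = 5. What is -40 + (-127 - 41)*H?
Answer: -880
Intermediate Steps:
-40 + (-127 - 41)*H = -40 + (-127 - 41)*5 = -40 - 168*5 = -40 - 840 = -880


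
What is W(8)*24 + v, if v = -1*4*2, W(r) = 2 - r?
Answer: -152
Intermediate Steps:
v = -8 (v = -4*2 = -8)
W(8)*24 + v = (2 - 1*8)*24 - 8 = (2 - 8)*24 - 8 = -6*24 - 8 = -144 - 8 = -152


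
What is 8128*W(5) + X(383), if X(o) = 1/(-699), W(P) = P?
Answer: 28407359/699 ≈ 40640.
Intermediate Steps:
X(o) = -1/699
8128*W(5) + X(383) = 8128*5 - 1/699 = 40640 - 1/699 = 28407359/699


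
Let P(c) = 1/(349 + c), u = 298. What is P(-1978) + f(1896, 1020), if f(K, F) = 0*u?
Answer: -1/1629 ≈ -0.00061387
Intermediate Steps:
f(K, F) = 0 (f(K, F) = 0*298 = 0)
P(-1978) + f(1896, 1020) = 1/(349 - 1978) + 0 = 1/(-1629) + 0 = -1/1629 + 0 = -1/1629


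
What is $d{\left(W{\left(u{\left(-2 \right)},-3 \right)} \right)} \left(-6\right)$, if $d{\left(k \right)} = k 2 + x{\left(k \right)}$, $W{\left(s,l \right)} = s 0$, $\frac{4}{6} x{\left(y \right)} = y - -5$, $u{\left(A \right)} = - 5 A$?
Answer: $-45$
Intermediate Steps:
$x{\left(y \right)} = \frac{15}{2} + \frac{3 y}{2}$ ($x{\left(y \right)} = \frac{3 \left(y - -5\right)}{2} = \frac{3 \left(y + 5\right)}{2} = \frac{3 \left(5 + y\right)}{2} = \frac{15}{2} + \frac{3 y}{2}$)
$W{\left(s,l \right)} = 0$
$d{\left(k \right)} = \frac{15}{2} + \frac{7 k}{2}$ ($d{\left(k \right)} = k 2 + \left(\frac{15}{2} + \frac{3 k}{2}\right) = 2 k + \left(\frac{15}{2} + \frac{3 k}{2}\right) = \frac{15}{2} + \frac{7 k}{2}$)
$d{\left(W{\left(u{\left(-2 \right)},-3 \right)} \right)} \left(-6\right) = \left(\frac{15}{2} + \frac{7}{2} \cdot 0\right) \left(-6\right) = \left(\frac{15}{2} + 0\right) \left(-6\right) = \frac{15}{2} \left(-6\right) = -45$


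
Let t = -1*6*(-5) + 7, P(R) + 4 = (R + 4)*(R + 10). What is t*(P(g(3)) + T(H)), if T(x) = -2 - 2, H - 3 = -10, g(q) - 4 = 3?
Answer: 6623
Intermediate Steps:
g(q) = 7 (g(q) = 4 + 3 = 7)
P(R) = -4 + (4 + R)*(10 + R) (P(R) = -4 + (R + 4)*(R + 10) = -4 + (4 + R)*(10 + R))
H = -7 (H = 3 - 10 = -7)
t = 37 (t = -6*(-5) + 7 = 30 + 7 = 37)
T(x) = -4
t*(P(g(3)) + T(H)) = 37*((36 + 7**2 + 14*7) - 4) = 37*((36 + 49 + 98) - 4) = 37*(183 - 4) = 37*179 = 6623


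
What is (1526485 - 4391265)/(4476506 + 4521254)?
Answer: -143239/449888 ≈ -0.31839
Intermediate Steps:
(1526485 - 4391265)/(4476506 + 4521254) = -2864780/8997760 = -2864780*1/8997760 = -143239/449888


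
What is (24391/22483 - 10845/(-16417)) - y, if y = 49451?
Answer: -18251888522179/369103411 ≈ -49449.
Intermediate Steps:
(24391/22483 - 10845/(-16417)) - y = (24391/22483 - 10845/(-16417)) - 1*49451 = (24391*(1/22483) - 10845*(-1/16417)) - 49451 = (24391/22483 + 10845/16417) - 49451 = 644255182/369103411 - 49451 = -18251888522179/369103411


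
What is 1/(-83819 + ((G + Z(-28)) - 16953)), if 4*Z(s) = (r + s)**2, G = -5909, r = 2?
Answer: -1/106512 ≈ -9.3886e-6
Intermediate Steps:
Z(s) = (2 + s)**2/4
1/(-83819 + ((G + Z(-28)) - 16953)) = 1/(-83819 + ((-5909 + (2 - 28)**2/4) - 16953)) = 1/(-83819 + ((-5909 + (1/4)*(-26)**2) - 16953)) = 1/(-83819 + ((-5909 + (1/4)*676) - 16953)) = 1/(-83819 + ((-5909 + 169) - 16953)) = 1/(-83819 + (-5740 - 16953)) = 1/(-83819 - 22693) = 1/(-106512) = -1/106512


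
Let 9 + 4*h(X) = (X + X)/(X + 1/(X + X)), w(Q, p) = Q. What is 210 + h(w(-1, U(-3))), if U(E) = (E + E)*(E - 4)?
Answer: 2497/12 ≈ 208.08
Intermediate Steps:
U(E) = 2*E*(-4 + E) (U(E) = (2*E)*(-4 + E) = 2*E*(-4 + E))
h(X) = -9/4 + X/(2*(X + 1/(2*X))) (h(X) = -9/4 + ((X + X)/(X + 1/(X + X)))/4 = -9/4 + ((2*X)/(X + 1/(2*X)))/4 = -9/4 + (2*X/(X + 1/(2*X)))/4 = -9/4 + X/(2*(X + 1/(2*X))))
210 + h(w(-1, U(-3))) = 210 + (-9 - 14*(-1)²)/(4*(1 + 2*(-1)²)) = 210 + (-9 - 14*1)/(4*(1 + 2*1)) = 210 + (-9 - 14)/(4*(1 + 2)) = 210 + (¼)*(-23)/3 = 210 + (¼)*(⅓)*(-23) = 210 - 23/12 = 2497/12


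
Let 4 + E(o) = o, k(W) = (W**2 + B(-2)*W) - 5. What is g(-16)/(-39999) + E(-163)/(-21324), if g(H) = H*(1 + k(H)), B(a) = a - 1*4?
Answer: 41803955/284312892 ≈ 0.14704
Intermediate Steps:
B(a) = -4 + a (B(a) = a - 4 = -4 + a)
k(W) = -5 + W**2 - 6*W (k(W) = (W**2 + (-4 - 2)*W) - 5 = (W**2 - 6*W) - 5 = -5 + W**2 - 6*W)
E(o) = -4 + o
g(H) = H*(-4 + H**2 - 6*H) (g(H) = H*(1 + (-5 + H**2 - 6*H)) = H*(-4 + H**2 - 6*H))
g(-16)/(-39999) + E(-163)/(-21324) = -16*(-4 + (-16)**2 - 6*(-16))/(-39999) + (-4 - 163)/(-21324) = -16*(-4 + 256 + 96)*(-1/39999) - 167*(-1/21324) = -16*348*(-1/39999) + 167/21324 = -5568*(-1/39999) + 167/21324 = 1856/13333 + 167/21324 = 41803955/284312892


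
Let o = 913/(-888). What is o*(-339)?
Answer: 103169/296 ≈ 348.54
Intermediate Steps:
o = -913/888 (o = 913*(-1/888) = -913/888 ≈ -1.0282)
o*(-339) = -913/888*(-339) = 103169/296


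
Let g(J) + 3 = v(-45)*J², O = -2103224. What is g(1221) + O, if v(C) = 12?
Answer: 15786865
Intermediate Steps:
g(J) = -3 + 12*J²
g(1221) + O = (-3 + 12*1221²) - 2103224 = (-3 + 12*1490841) - 2103224 = (-3 + 17890092) - 2103224 = 17890089 - 2103224 = 15786865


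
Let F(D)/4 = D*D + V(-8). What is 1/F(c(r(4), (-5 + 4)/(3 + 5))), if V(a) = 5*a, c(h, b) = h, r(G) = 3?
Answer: -1/124 ≈ -0.0080645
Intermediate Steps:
F(D) = -160 + 4*D² (F(D) = 4*(D*D + 5*(-8)) = 4*(D² - 40) = 4*(-40 + D²) = -160 + 4*D²)
1/F(c(r(4), (-5 + 4)/(3 + 5))) = 1/(-160 + 4*3²) = 1/(-160 + 4*9) = 1/(-160 + 36) = 1/(-124) = -1/124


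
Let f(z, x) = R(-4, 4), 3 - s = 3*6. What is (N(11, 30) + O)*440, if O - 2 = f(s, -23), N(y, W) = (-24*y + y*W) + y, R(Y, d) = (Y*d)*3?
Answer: 13640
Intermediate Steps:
R(Y, d) = 3*Y*d
s = -15 (s = 3 - 3*6 = 3 - 1*18 = 3 - 18 = -15)
N(y, W) = -23*y + W*y (N(y, W) = (-24*y + W*y) + y = -23*y + W*y)
f(z, x) = -48 (f(z, x) = 3*(-4)*4 = -48)
O = -46 (O = 2 - 48 = -46)
(N(11, 30) + O)*440 = (11*(-23 + 30) - 46)*440 = (11*7 - 46)*440 = (77 - 46)*440 = 31*440 = 13640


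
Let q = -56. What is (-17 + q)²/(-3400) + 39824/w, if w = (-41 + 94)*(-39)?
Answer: -146416643/7027800 ≈ -20.834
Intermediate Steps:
w = -2067 (w = 53*(-39) = -2067)
(-17 + q)²/(-3400) + 39824/w = (-17 - 56)²/(-3400) + 39824/(-2067) = (-73)²*(-1/3400) + 39824*(-1/2067) = 5329*(-1/3400) - 39824/2067 = -5329/3400 - 39824/2067 = -146416643/7027800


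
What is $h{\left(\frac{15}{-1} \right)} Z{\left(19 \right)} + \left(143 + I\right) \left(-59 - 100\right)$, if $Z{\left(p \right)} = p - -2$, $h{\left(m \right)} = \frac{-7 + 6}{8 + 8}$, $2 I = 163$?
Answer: $- \frac{571149}{16} \approx -35697.0$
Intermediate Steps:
$I = \frac{163}{2}$ ($I = \frac{1}{2} \cdot 163 = \frac{163}{2} \approx 81.5$)
$h{\left(m \right)} = - \frac{1}{16}$
$Z{\left(p \right)} = 2 + p$ ($Z{\left(p \right)} = p + 2 = 2 + p$)
$h{\left(\frac{15}{-1} \right)} Z{\left(19 \right)} + \left(143 + I\right) \left(-59 - 100\right) = - \frac{2 + 19}{16} + \left(143 + \frac{163}{2}\right) \left(-59 - 100\right) = \left(- \frac{1}{16}\right) 21 + \frac{449}{2} \left(-159\right) = - \frac{21}{16} - \frac{71391}{2} = - \frac{571149}{16}$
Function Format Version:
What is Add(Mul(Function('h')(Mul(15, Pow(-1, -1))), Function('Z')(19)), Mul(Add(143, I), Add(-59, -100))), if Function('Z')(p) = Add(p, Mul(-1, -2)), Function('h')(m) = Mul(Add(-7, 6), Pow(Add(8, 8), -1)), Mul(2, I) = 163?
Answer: Rational(-571149, 16) ≈ -35697.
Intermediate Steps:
I = Rational(163, 2) (I = Mul(Rational(1, 2), 163) = Rational(163, 2) ≈ 81.500)
Function('h')(m) = Rational(-1, 16) (Function('h')(m) = Mul(-1, Pow(16, -1)) = Mul(-1, Rational(1, 16)) = Rational(-1, 16))
Function('Z')(p) = Add(2, p) (Function('Z')(p) = Add(p, 2) = Add(2, p))
Add(Mul(Function('h')(Mul(15, Pow(-1, -1))), Function('Z')(19)), Mul(Add(143, I), Add(-59, -100))) = Add(Mul(Rational(-1, 16), Add(2, 19)), Mul(Add(143, Rational(163, 2)), Add(-59, -100))) = Add(Mul(Rational(-1, 16), 21), Mul(Rational(449, 2), -159)) = Add(Rational(-21, 16), Rational(-71391, 2)) = Rational(-571149, 16)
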